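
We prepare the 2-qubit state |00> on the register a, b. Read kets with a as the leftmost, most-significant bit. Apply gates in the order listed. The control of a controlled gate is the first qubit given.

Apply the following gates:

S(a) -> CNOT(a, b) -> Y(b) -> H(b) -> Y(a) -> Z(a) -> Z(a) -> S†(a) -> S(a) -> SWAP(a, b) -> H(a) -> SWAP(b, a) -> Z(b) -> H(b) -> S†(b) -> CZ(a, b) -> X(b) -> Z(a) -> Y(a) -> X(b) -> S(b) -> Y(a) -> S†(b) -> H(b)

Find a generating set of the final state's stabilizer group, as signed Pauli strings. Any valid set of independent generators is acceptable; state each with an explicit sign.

One valid set of independent stabilizer generators is +IY, -ZI (any independent generating set of the same group is equally correct).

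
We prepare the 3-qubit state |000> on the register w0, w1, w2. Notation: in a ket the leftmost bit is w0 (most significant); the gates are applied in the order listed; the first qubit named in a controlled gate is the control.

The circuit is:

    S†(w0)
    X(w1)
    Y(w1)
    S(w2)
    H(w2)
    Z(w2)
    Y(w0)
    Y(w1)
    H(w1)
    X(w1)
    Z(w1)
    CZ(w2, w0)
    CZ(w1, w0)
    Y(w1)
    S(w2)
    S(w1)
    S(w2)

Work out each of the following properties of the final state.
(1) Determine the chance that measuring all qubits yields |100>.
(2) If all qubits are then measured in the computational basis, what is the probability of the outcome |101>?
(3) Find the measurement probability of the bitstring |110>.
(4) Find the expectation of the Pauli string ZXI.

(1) The probability of measuring |100> is 1/4.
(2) Outcome |101> occurs with probability 1/4.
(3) A full measurement returns |110> with probability 1/4.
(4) In the final state, ZXI has expectation 0.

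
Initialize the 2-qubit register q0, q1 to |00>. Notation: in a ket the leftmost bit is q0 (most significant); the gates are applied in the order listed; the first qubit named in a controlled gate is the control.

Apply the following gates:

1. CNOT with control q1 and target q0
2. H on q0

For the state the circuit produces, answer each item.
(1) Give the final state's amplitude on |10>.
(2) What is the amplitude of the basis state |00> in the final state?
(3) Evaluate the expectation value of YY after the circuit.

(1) |10> carries amplitude sqrt(2)/2 in the final state.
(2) |00> carries amplitude sqrt(2)/2 in the final state.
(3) The observable YY averages to 0.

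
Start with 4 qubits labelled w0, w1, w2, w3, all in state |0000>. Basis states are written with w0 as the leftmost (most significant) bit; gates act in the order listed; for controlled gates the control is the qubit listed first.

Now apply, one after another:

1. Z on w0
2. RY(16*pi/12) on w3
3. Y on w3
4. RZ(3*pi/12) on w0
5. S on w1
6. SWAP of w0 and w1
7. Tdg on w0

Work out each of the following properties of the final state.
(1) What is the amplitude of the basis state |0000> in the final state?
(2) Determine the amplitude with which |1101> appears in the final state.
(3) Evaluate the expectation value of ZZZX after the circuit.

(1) The amplitude on |0000> is -sqrt(3)*exp(3*I*pi/8)/2.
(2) |1101> carries amplitude 0 in the final state.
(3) The observable ZZZX averages to sqrt(3)/2.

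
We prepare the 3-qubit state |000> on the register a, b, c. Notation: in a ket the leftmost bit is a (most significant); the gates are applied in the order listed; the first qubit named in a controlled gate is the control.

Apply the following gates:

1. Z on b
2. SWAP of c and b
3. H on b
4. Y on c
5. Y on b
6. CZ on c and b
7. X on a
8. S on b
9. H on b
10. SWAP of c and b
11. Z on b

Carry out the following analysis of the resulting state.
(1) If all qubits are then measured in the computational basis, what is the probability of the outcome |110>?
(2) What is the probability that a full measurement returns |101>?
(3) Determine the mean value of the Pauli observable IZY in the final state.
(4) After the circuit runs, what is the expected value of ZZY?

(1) Outcome |110> occurs with probability 1/2.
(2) The probability of measuring |101> is 0.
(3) The expectation value of IZY is 1.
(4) In the final state, ZZY has expectation -1.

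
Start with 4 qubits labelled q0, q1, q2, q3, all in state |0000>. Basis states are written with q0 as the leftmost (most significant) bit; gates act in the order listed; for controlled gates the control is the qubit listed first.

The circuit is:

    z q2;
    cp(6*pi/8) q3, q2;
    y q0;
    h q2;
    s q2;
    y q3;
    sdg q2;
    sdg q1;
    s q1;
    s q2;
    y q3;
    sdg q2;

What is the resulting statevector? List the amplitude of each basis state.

After the circuit, the state carries amplitude sqrt(2)*I/2 on |1000>, sqrt(2)*I/2 on |1010>, and 0 on every other basis state. Key observation: gates 5-12 undo each other exactly, leaving only the rest of the circuit to track.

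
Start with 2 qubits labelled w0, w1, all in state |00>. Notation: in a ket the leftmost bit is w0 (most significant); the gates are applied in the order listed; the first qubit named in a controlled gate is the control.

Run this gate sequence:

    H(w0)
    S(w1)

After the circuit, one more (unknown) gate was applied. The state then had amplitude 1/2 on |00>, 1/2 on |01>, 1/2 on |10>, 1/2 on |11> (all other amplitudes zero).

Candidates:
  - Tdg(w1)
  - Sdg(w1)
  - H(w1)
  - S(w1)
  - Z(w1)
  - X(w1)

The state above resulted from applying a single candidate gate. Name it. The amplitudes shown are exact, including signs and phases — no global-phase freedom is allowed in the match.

The applied gate was H(w1).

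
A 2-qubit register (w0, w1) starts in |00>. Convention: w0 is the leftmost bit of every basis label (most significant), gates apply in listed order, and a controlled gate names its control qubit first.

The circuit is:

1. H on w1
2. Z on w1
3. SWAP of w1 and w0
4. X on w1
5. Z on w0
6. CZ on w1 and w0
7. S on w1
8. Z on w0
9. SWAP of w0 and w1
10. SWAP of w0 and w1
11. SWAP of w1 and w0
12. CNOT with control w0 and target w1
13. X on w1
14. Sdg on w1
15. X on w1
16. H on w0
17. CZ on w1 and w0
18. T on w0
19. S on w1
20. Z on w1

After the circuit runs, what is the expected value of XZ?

The observable XZ averages to -sqrt(2)/2. Key observation: steps 9-10 multiply out to the identity, so the circuit reduces to the remaining gates.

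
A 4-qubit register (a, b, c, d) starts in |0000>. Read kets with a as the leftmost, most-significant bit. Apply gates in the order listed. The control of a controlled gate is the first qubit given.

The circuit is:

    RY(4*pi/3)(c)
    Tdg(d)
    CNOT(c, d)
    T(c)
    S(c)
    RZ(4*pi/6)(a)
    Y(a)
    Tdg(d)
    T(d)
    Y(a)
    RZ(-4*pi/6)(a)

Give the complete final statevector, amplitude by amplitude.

The resulting statevector has amplitude -1/2 on |0000>, sqrt(3)*exp(3*I*pi/4)/2 on |0011>, and 0 on every other basis state. Key observation: steps 6-11 multiply out to the identity, so the circuit reduces to the remaining gates.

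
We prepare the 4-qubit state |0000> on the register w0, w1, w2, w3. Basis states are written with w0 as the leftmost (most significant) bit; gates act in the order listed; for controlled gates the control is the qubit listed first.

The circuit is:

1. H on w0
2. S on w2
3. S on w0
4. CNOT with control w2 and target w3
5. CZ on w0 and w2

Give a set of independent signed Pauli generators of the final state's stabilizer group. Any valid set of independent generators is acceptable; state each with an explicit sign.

The final state is stabilized by the group generated by +YIII, +IZII, +IIZI, +IIIZ; other independent generating sets are equally valid.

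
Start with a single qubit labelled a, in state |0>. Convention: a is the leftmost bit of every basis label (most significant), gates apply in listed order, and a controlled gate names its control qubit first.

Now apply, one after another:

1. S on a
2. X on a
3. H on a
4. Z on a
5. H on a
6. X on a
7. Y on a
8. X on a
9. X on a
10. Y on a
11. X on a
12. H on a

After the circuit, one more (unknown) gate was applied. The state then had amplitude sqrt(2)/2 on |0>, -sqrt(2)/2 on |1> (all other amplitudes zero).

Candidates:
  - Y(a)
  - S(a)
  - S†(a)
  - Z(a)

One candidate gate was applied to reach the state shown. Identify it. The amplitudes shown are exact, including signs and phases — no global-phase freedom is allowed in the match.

It was Z(a) that produced the state shown. Key observation: steps 5-12 multiply out to the identity, so the circuit reduces to the remaining gates.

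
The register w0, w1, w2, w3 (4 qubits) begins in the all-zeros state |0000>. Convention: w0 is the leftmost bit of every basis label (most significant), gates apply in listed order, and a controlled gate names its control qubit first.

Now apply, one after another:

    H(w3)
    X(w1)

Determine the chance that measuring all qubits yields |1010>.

Outcome |1010> occurs with probability 0.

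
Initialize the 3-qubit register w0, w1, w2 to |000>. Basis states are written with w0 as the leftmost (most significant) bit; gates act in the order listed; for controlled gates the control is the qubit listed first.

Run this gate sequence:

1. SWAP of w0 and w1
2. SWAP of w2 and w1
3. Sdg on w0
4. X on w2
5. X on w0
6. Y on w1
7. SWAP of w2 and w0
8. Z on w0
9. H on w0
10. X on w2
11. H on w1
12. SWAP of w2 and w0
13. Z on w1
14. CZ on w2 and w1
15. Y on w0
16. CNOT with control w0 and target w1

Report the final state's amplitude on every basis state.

After the circuit, the state carries amplitude 0 on |000>, 0 on |001>, 0 on |010>, 0 on |011>, 1/2 on |100>, 1/2 on |101>, 1/2 on |110>, -1/2 on |111>.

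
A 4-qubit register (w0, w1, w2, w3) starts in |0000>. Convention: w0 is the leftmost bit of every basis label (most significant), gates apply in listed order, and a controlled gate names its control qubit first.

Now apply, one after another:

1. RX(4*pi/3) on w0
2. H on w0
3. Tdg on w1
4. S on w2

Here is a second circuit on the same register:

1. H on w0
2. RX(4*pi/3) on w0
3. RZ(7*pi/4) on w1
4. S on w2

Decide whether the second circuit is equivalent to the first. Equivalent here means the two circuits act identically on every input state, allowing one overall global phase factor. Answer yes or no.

No — the two circuits implement different unitaries, even allowing a global phase.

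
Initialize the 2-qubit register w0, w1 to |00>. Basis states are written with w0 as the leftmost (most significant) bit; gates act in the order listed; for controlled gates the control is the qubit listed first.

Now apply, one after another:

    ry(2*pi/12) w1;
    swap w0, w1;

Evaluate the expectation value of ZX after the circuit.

In the final state, ZX has expectation 0.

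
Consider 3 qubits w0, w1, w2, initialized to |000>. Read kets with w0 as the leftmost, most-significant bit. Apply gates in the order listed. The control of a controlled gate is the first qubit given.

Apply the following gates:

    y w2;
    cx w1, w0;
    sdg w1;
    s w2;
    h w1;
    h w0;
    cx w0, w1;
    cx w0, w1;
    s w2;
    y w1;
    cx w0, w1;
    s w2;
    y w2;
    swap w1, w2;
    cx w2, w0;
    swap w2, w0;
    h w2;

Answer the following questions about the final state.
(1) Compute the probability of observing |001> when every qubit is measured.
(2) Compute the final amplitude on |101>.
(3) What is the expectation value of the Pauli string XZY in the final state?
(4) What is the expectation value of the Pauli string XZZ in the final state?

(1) Outcome |001> occurs with probability 1/2.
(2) |101> carries amplitude -sqrt(2)/2 in the final state.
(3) The observable XZY averages to 0.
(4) The expectation value of XZZ is -1.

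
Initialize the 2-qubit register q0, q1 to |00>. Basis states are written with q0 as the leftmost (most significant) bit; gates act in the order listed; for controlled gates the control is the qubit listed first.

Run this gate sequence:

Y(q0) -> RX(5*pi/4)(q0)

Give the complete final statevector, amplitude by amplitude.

The final amplitudes are sqrt(sqrt(2) + 2)/2 on |00>, 0 on |01>, -I*sqrt(2 - sqrt(2))/2 on |10>, 0 on |11>.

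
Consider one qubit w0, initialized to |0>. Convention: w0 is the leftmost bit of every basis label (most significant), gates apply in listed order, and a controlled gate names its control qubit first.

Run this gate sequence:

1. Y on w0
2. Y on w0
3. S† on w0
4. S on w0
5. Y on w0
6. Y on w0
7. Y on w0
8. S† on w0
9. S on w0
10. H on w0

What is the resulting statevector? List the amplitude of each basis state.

The resulting statevector has amplitude sqrt(2)*I/2 on |0>, -sqrt(2)*I/2 on |1>. Key observation: steps 1-6 multiply out to the identity, so the circuit reduces to the remaining gates.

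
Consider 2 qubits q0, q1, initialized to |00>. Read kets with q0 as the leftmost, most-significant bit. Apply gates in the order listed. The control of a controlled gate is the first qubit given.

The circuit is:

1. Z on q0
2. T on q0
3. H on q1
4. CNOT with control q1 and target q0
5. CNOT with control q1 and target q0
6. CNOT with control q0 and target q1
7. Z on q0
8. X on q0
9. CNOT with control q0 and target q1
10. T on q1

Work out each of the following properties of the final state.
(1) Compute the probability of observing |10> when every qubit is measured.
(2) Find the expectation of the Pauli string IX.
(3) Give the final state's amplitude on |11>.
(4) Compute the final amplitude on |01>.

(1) Outcome |10> occurs with probability 1/2. Key observation: steps 4-5 multiply out to the identity, so the circuit reduces to the remaining gates.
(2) The observable IX averages to sqrt(2)/2.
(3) |11> carries amplitude sqrt(2)*exp(I*pi/4)/2 in the final state.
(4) |01> carries amplitude 0 in the final state.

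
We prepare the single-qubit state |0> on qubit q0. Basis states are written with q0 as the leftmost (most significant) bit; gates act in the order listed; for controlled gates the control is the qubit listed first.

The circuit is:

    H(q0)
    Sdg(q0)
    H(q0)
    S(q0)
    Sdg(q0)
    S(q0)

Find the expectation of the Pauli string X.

The observable X averages to -1.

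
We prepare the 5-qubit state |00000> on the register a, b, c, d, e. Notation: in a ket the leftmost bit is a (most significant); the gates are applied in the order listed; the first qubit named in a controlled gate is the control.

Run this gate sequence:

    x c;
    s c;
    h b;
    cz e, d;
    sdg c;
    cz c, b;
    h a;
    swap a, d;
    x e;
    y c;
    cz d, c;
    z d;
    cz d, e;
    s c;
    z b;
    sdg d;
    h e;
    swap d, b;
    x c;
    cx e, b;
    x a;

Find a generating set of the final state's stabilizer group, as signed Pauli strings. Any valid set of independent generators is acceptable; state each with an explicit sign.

One valid set of independent stabilizer generators is -IYIIZ, +IIIXI, +IZIIY, -ZIIII, -IIZII (any independent generating set of the same group is equally correct).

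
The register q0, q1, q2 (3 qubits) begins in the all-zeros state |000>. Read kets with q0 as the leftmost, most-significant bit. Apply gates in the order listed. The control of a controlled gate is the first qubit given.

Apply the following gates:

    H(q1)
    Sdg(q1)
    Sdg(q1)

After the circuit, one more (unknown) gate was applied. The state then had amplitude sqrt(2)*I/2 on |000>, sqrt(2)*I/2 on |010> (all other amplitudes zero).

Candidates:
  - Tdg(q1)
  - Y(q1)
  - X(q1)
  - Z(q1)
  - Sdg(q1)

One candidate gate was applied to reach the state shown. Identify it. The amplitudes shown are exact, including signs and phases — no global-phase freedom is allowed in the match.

The applied gate was Y(q1).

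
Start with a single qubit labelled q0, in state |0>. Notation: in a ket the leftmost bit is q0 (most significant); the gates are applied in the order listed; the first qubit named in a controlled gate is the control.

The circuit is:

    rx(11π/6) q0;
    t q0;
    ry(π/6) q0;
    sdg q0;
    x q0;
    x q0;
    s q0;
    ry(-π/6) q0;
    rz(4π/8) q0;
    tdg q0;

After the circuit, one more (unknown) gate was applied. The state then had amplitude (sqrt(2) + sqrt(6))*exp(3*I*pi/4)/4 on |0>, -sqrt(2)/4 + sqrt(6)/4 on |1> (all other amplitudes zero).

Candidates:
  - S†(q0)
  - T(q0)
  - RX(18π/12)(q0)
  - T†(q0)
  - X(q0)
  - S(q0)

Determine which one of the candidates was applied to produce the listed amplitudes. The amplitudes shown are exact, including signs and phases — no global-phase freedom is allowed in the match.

The applied gate was T(q0).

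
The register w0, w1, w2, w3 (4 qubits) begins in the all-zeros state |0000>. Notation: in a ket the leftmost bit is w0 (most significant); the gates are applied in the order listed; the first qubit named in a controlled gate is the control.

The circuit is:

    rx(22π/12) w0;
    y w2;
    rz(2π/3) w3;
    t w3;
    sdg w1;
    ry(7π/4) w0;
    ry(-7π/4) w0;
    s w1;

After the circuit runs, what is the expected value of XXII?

The expectation value of XXII is 0. Key observation: the block from step 5 through step 8 cancels to the identity and can be dropped.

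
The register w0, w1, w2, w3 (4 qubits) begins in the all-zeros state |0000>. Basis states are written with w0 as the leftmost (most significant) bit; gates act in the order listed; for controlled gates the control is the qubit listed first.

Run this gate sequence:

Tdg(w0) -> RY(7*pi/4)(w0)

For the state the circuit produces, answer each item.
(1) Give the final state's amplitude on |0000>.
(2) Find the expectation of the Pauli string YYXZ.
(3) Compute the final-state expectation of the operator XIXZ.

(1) The amplitude on |0000> is -sqrt(sqrt(2) + 2)/2.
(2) The expectation value of YYXZ is 0.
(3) The observable XIXZ averages to 0.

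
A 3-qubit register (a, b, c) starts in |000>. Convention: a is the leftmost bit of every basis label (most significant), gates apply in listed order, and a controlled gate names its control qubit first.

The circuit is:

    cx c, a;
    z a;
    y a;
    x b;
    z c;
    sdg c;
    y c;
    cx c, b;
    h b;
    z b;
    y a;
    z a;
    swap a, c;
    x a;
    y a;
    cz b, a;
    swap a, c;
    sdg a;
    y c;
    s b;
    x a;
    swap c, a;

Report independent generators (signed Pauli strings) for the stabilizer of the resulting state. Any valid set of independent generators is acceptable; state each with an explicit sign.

One valid set of independent stabilizer generators is +IYI, +ZII, -IIZ (any independent generating set of the same group is equally correct).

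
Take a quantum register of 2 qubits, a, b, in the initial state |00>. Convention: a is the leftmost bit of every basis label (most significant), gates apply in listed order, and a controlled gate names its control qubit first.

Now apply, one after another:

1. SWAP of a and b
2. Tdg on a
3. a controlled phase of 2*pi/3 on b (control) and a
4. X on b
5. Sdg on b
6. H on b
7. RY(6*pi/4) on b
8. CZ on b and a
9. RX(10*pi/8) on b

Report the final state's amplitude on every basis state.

After the circuit, the state carries amplitude -sqrt(sqrt(2) + 2)/2 on |00>, I*sqrt(2 - sqrt(2))/2 on |01>, 0 on |10>, 0 on |11>.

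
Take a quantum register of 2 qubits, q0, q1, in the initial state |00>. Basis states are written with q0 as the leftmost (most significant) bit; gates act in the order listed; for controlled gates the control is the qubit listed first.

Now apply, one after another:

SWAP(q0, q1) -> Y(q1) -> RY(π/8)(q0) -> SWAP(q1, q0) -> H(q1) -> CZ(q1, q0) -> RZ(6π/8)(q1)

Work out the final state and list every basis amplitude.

The resulting statevector has amplitude 0 on |00>, 0 on |01>, exp(I*pi/8)*sin(5*pi/16) on |10>, -exp(7*I*pi/8)*sin(3*pi/16) on |11>.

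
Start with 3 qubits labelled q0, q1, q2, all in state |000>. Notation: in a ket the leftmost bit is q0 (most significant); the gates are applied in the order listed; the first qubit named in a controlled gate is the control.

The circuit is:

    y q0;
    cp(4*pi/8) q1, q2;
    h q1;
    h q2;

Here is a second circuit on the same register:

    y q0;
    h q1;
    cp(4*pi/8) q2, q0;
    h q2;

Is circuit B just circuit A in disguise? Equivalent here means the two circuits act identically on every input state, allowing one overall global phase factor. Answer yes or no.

No — the two circuits implement different unitaries, even allowing a global phase.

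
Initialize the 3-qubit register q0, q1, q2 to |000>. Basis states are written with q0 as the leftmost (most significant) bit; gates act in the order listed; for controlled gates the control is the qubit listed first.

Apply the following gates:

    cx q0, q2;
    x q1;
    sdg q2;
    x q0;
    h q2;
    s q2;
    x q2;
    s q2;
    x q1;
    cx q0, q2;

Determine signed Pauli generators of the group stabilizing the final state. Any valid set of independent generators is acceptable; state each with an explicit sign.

One valid set of independent stabilizer generators is +IIX, -ZII, +IZI (any independent generating set of the same group is equally correct).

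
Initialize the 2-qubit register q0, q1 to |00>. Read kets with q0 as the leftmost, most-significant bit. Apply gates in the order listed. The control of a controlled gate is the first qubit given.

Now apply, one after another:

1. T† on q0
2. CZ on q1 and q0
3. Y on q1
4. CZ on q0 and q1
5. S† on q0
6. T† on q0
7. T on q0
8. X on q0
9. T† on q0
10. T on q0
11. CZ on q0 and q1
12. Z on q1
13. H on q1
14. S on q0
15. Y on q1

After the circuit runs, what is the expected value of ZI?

The expectation value of ZI is -1.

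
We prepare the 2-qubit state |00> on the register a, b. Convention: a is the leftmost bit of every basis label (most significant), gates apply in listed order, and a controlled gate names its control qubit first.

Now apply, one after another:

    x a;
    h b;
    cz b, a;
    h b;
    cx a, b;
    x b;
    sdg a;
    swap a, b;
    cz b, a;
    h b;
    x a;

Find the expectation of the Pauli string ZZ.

In the final state, ZZ has expectation 0.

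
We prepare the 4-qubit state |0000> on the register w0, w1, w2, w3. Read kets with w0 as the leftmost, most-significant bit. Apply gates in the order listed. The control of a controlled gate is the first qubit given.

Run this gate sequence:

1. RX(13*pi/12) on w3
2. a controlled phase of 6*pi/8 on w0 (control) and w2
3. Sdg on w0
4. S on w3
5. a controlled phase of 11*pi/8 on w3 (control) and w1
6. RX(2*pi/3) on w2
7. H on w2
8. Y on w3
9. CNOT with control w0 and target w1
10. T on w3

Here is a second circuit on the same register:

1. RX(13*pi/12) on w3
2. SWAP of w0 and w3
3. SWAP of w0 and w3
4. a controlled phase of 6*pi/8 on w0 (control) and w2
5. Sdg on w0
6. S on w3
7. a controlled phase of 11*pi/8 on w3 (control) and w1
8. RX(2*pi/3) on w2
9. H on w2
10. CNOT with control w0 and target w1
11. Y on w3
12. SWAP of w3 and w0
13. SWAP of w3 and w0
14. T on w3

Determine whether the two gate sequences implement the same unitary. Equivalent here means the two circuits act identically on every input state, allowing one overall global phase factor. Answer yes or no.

Yes — the two circuits implement the same unitary up to a global phase.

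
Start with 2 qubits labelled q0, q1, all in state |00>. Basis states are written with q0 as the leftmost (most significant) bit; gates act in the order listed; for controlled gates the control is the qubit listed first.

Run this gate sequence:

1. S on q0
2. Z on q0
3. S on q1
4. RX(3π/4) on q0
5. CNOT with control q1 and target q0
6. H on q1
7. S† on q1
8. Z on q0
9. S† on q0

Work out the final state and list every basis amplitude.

The final amplitudes are sqrt(4 - 2*sqrt(2))/4 on |00>, -I*sqrt(4 - 2*sqrt(2))/4 on |01>, sqrt(2*sqrt(2) + 4)/4 on |10>, -I*sqrt(2*sqrt(2) + 4)/4 on |11>.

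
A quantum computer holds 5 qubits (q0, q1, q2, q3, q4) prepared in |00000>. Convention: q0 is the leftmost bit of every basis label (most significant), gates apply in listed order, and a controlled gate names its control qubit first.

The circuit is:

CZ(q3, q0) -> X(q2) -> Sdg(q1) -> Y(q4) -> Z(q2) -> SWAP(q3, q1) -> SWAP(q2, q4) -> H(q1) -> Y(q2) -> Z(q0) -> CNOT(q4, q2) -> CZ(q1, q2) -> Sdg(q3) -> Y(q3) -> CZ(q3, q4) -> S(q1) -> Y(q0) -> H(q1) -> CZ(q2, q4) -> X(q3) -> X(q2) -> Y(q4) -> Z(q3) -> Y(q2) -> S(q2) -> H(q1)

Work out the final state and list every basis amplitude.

After the circuit, the state carries amplitude sqrt(2)*I/2 on |10100>, sqrt(2)/2 on |11100>, and 0 on every other basis state.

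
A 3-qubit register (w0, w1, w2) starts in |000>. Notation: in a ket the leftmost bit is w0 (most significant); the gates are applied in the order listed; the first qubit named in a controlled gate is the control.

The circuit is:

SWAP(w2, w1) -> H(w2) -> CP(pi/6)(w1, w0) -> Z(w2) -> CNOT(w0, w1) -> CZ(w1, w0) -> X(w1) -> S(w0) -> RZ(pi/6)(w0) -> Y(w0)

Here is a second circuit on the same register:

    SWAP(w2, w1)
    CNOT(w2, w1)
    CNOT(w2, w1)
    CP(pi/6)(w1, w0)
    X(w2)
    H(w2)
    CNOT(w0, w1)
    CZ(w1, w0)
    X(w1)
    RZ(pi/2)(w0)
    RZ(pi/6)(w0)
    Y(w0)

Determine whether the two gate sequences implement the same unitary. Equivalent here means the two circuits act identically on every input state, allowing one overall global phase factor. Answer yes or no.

Yes — the two circuits implement the same unitary up to a global phase.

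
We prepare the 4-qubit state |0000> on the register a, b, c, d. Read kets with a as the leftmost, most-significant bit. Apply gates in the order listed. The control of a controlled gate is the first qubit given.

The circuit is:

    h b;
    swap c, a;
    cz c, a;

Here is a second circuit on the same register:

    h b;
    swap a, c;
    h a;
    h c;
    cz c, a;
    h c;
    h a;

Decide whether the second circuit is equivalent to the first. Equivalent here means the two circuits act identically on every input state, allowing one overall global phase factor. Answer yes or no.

No: there is an input state on which the two circuits produce genuinely different outputs (not merely differing by a phase).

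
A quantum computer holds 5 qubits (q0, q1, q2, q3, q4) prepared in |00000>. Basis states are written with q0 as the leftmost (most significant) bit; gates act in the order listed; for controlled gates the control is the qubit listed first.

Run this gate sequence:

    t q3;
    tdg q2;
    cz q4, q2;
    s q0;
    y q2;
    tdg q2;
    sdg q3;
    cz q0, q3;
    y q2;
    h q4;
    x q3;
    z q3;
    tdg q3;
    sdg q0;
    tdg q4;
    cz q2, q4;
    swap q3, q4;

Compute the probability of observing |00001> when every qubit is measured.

Outcome |00001> occurs with probability 1/2.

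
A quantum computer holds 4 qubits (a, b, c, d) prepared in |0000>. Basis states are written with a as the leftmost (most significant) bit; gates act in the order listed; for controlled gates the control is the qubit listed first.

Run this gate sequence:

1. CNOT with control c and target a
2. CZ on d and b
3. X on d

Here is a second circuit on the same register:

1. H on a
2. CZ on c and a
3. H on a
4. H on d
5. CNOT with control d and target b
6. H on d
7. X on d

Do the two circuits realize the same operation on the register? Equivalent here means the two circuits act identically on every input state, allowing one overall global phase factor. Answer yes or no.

No — the two circuits implement different unitaries, even allowing a global phase.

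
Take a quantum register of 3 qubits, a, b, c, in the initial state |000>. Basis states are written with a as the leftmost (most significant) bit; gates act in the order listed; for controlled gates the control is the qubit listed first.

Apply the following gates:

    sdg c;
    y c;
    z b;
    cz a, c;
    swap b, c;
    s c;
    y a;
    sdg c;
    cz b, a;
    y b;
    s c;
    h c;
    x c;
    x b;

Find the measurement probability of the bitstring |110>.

A full measurement returns |110> with probability 1/2.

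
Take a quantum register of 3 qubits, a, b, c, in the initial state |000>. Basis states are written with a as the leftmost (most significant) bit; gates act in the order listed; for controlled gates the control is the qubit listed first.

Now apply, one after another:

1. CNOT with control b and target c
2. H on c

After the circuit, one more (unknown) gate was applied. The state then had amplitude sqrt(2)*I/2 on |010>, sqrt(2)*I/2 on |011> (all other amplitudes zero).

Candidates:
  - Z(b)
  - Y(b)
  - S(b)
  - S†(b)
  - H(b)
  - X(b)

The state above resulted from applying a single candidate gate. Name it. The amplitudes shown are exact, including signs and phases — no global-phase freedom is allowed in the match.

It was Y(b) that produced the state shown.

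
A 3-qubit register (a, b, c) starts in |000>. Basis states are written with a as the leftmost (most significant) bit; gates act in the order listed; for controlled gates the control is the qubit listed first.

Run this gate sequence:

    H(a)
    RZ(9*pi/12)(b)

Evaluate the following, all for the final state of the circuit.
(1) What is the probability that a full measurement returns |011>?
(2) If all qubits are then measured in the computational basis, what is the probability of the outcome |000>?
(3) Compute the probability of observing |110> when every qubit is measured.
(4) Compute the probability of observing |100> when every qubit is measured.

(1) A full measurement returns |011> with probability 0.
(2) The probability of measuring |000> is 1/2.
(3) The probability of measuring |110> is 0.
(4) A full measurement returns |100> with probability 1/2.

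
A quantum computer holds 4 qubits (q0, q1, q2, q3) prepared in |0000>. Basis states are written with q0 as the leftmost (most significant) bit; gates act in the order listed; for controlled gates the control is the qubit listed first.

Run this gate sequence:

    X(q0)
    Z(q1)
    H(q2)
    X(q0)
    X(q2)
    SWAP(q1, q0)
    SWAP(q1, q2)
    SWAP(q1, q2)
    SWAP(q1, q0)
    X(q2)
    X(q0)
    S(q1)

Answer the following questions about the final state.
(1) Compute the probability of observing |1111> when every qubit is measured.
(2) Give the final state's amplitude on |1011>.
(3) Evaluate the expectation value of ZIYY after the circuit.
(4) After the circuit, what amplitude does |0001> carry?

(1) A full measurement returns |1111> with probability 0. Key observation: gates 4-11 undo each other exactly, leaving only the rest of the circuit to track.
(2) The final state's coefficient on |1011> equals 0.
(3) In the final state, ZIYY has expectation 0.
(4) The amplitude on |0001> is 0.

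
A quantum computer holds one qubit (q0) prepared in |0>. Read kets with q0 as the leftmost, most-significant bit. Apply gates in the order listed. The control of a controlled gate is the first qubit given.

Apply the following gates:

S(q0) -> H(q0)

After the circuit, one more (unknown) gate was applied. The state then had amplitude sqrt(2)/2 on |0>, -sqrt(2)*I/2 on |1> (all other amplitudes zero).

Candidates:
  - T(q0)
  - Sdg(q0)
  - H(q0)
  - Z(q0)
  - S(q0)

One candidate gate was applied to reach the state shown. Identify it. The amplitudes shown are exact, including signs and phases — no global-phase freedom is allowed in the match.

It was Sdg(q0) that produced the state shown.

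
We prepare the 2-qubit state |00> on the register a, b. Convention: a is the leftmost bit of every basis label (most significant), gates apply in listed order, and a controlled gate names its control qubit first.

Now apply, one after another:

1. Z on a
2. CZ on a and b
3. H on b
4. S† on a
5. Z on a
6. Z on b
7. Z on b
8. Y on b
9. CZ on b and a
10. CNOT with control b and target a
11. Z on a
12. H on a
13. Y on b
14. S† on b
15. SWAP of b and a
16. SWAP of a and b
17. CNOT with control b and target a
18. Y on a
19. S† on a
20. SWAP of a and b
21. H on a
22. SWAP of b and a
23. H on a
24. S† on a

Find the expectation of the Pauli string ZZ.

In the final state, ZZ has expectation 1.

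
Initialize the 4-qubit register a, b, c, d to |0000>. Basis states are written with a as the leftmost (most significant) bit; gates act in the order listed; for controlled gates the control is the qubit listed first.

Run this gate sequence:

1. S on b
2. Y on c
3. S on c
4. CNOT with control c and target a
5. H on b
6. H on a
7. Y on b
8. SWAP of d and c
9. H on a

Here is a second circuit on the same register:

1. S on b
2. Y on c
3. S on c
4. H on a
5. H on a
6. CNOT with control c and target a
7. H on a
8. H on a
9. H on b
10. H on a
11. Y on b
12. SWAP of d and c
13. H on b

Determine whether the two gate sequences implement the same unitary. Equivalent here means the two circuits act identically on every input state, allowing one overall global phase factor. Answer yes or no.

No — the two circuits implement different unitaries, even allowing a global phase.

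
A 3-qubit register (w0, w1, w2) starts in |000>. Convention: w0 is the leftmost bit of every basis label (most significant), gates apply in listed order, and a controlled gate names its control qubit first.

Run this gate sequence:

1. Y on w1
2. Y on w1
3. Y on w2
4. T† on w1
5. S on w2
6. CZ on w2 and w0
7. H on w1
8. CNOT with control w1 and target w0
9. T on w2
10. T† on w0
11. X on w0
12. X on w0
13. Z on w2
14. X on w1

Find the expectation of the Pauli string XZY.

The observable XZY averages to 0. Key observation: steps 11-12 multiply out to the identity, so the circuit reduces to the remaining gates.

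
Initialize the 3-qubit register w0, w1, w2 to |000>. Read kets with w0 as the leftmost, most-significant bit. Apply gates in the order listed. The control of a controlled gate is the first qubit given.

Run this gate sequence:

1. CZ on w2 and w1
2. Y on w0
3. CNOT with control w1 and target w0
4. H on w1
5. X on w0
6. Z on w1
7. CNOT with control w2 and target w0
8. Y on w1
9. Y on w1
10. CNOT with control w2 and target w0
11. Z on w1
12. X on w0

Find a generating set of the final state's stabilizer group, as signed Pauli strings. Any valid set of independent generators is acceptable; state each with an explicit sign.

One valid set of independent stabilizer generators is +IXI, -ZII, +IIZ (any independent generating set of the same group is equally correct). Key observation: gates 5-12 undo each other exactly, leaving only the rest of the circuit to track.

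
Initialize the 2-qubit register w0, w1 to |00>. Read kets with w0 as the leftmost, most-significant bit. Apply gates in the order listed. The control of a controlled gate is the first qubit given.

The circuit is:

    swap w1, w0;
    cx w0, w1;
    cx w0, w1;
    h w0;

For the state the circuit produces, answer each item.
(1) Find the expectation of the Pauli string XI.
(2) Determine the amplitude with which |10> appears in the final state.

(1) In the final state, XI has expectation 1. Key observation: steps 2-3 multiply out to the identity, so the circuit reduces to the remaining gates.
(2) The amplitude on |10> is sqrt(2)/2.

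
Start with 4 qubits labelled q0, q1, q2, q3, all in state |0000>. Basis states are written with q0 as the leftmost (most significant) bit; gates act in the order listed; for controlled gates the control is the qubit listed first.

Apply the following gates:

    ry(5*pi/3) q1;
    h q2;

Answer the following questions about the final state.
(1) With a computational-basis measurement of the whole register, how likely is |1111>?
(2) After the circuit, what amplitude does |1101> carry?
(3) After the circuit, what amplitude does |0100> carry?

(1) Outcome |1111> occurs with probability 0.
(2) The amplitude on |1101> is 0.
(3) The final state's coefficient on |0100> equals sqrt(2)/4.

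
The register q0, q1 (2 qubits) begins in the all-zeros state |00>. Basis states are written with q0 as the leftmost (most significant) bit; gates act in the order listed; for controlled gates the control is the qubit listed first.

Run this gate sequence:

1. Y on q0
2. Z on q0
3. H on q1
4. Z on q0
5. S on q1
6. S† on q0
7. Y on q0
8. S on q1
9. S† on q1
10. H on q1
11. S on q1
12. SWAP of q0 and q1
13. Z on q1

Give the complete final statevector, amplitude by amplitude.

The resulting statevector has amplitude 1/2 - I/2 on |00>, 0 on |01>, 1/2 - I/2 on |10>, 0 on |11>.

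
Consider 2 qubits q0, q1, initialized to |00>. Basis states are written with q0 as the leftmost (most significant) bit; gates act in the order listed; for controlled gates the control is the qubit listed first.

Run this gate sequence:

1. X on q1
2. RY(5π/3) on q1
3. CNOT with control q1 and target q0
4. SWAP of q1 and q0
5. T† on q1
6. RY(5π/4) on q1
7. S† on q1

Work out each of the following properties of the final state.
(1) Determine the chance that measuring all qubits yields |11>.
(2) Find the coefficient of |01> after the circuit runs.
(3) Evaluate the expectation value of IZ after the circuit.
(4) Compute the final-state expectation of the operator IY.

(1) The probability of measuring |11> is 3/8 - 3*sqrt(2)/16.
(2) The amplitude on |01> is I*sqrt(sqrt(2) + 2)/4.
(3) In the final state, IZ has expectation sqrt(2)/4.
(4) In the final state, IY has expectation -sqrt(2)/4.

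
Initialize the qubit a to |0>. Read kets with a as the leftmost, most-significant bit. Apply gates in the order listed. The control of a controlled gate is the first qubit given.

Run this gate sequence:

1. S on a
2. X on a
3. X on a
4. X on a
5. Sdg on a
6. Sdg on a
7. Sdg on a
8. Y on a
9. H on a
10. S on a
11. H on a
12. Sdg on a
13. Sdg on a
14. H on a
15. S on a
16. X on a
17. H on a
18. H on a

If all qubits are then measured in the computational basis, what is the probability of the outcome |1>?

A full measurement returns |1> with probability 1/2.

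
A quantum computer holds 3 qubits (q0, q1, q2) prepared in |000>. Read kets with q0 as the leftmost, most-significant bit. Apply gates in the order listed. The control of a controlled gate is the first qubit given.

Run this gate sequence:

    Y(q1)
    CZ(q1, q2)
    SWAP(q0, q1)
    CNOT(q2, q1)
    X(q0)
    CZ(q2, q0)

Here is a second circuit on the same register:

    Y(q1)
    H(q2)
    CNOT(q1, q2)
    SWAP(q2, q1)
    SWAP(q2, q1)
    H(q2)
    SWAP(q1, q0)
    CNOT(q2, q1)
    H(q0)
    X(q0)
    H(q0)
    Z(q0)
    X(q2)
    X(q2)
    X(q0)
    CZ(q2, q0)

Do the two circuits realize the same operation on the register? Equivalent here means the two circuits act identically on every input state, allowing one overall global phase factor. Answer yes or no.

Yes, they are equivalent — the unitaries differ by at most a global phase.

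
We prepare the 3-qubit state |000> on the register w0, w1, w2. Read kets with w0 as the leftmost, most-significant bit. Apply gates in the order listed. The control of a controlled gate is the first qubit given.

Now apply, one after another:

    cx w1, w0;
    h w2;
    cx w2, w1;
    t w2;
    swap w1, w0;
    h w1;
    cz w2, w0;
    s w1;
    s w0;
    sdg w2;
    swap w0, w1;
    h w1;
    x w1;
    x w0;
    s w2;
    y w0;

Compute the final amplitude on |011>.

|011> carries amplitude -sqrt(2)*exp(I*pi/4)/4 in the final state.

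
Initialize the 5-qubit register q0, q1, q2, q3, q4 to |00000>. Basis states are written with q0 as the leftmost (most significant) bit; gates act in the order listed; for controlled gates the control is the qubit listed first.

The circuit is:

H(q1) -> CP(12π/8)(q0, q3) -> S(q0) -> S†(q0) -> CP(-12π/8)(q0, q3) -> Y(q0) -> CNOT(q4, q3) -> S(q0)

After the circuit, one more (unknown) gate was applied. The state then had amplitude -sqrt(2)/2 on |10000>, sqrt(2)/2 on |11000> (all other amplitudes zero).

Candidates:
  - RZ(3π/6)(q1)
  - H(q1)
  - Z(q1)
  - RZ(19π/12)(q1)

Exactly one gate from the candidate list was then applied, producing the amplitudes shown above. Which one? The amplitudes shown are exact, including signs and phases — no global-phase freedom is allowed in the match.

The unique candidate consistent with the amplitudes is Z(q1).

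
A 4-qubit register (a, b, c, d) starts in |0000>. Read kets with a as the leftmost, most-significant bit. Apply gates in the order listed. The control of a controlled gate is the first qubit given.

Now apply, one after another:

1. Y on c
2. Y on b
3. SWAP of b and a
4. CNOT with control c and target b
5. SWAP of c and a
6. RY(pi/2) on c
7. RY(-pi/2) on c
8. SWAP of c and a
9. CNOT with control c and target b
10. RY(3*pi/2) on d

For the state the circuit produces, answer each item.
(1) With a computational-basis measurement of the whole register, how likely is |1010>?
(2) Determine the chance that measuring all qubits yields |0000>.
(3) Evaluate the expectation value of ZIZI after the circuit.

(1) A full measurement returns |1010> with probability 1/2. Key observation: the block from step 4 through step 9 cancels to the identity and can be dropped.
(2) Outcome |0000> occurs with probability 0.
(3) In the final state, ZIZI has expectation 1.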